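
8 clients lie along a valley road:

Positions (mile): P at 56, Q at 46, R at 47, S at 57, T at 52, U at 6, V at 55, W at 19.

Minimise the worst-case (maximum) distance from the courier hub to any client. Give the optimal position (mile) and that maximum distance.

The 1-center on a line is the midpoint of the two extreme points: leftmost at 6, rightmost at 57.
Optimal location = (6 + 57)/2 = 31.5; maximum distance = (57 − 6)/2 = 25.5.

location 31.5, max distance 25.5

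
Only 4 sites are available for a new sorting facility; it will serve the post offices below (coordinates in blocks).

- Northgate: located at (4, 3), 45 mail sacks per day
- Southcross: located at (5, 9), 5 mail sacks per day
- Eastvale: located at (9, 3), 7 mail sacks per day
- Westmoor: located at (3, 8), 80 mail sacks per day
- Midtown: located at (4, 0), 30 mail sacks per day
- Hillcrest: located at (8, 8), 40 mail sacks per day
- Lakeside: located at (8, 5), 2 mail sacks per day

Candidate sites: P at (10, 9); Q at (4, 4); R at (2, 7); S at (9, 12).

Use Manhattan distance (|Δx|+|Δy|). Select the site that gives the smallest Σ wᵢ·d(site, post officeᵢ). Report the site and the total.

Total weighted distance at each candidate:
  P (10, 9): total = 1836
  Q (4, 4): total = 967
  R (2, 7): total = 1098
  S (9, 12): total = 2254
Minimum is at Q with total 967 blocks.

Q, total 967 blocks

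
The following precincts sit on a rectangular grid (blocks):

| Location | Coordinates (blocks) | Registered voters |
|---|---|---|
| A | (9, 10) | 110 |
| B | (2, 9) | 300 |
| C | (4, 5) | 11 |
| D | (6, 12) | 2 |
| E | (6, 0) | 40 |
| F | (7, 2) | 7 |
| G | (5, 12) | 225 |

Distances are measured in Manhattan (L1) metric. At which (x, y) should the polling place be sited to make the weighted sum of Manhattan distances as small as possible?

Manhattan distance separates: Σwᵢ(|x−xᵢ|+|y−yᵢ|) = Σwᵢ|x−xᵢ| + Σwᵢ|y−yᵢ|, so x and y are optimised independently as 1-D weighted medians.
Total weight W = 695; half = 347.5.
x-coordinate, sorted with cumulative weight:
  x=2 (B, w=300) cum 300
  x=4 (C, w=11) cum 311
  x=5 (G, w=225) cum 536  ← median
  x=6 (D, w=2) cum 538
  x=6 (E, w=40) cum 578
  x=7 (F, w=7) cum 585
  x=9 (A, w=110) cum 695
⇒ x* = 5
y-coordinate, sorted with cumulative weight:
  y=0 (E, w=40) cum 40
  y=2 (F, w=7) cum 47
  y=5 (C, w=11) cum 58
  y=9 (B, w=300) cum 358  ← median
  y=10 (A, w=110) cum 468
  y=12 (D, w=2) cum 470
  y=12 (G, w=225) cum 695
⇒ y* = 9

(5, 9)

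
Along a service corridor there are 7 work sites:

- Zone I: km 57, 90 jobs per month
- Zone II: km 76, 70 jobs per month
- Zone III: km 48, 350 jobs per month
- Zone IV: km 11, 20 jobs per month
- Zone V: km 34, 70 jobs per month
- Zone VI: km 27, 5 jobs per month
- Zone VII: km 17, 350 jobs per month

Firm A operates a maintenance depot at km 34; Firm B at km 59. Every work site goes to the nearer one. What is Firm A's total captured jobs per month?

The indifferent point is the midpoint (34+59)/2 = 46.5; work sites left of it (closer to Firm A at 34) go to Firm A, those right go to Firm B.
  Zone IV at 11 (w=20) → Firm A
  Zone VII at 17 (w=350) → Firm A
  Zone VI at 27 (w=5) → Firm A
  Zone V at 34 (w=70) → Firm A
  Zone III at 48 (w=350) → Firm B
  Zone I at 57 (w=90) → Firm B
  Zone II at 76 (w=70) → Firm B
Firm A captures 445; Firm B captures 510.

445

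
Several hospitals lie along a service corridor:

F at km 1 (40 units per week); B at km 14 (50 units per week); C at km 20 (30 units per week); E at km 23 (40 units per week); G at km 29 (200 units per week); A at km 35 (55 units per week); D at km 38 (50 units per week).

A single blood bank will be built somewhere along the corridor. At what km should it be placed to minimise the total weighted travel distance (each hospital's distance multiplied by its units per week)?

x = 29

For a sum of weighted absolute distances on a line, the optimum is the weighted median (not the mean). Total weight W = 465; half-weight = 232.5.
Sort by position and accumulate weight:
  km 1 (F, w=40) → cum 40
  km 14 (B, w=50) → cum 90
  km 20 (C, w=30) → cum 120
  km 23 (E, w=40) → cum 160
  km 29 (G, w=200) → cum 360  ≥ 232.5 → median here
  km 35 (A, w=55) → cum 415
  km 38 (D, w=50) → cum 465
Optimal location: km 29.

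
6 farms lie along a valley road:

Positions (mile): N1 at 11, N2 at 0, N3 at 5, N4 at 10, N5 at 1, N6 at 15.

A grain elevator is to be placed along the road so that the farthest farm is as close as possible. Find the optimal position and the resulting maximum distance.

The 1-center on a line is the midpoint of the two extreme points: leftmost at 0, rightmost at 15.
Optimal location = (0 + 15)/2 = 7.5; maximum distance = (15 − 0)/2 = 7.5.

location 7.5, max distance 7.5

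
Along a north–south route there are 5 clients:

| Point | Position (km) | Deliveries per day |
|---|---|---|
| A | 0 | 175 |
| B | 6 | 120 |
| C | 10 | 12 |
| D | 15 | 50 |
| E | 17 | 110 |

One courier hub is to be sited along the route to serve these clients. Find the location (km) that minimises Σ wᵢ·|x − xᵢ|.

For a sum of weighted absolute distances on a line, the optimum is the weighted median (not the mean). Total weight W = 467; half-weight = 233.5.
Sort by position and accumulate weight:
  km 0 (A, w=175) → cum 175
  km 6 (B, w=120) → cum 295  ≥ 233.5 → median here
  km 10 (C, w=12) → cum 307
  km 15 (D, w=50) → cum 357
  km 17 (E, w=110) → cum 467
Optimal location: km 6.

x = 6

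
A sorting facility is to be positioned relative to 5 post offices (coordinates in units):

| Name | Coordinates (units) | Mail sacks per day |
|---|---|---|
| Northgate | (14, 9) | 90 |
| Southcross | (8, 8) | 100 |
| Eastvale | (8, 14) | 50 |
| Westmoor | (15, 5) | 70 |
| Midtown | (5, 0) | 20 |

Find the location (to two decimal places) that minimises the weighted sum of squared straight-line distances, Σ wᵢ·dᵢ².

(10.94, 8.06)

The minimiser of Σwᵢ‖p−pᵢ‖² is the weighted centroid p* = (Σwᵢpᵢ)/(Σwᵢ).
Σwᵢ = 330.
Σwᵢxᵢ = 90·14 + 100·8 + 50·8 + 70·15 + 20·5 = 3610.
Σwᵢyᵢ = 90·9 + 100·8 + 50·14 + 70·5 + 20·0 = 2660.
x* = 3610/330 = 10.94, y* = 2660/330 = 8.06.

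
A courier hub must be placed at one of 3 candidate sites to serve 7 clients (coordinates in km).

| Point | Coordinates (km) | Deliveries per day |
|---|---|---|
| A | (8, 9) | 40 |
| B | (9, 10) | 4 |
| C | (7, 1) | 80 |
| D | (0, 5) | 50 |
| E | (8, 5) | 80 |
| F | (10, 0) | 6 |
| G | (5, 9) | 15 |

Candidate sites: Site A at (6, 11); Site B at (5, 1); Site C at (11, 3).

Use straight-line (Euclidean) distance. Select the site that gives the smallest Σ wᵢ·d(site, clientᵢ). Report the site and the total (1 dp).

Total weighted distance at each candidate:
  Site A (6, 11): total = 1963.8
  Site B (5, 1): total = 1411.9
  Site C (11, 3): total = 1648.9
Minimum is at Site B with total 1411.9 km.

Site B, total 1411.9 km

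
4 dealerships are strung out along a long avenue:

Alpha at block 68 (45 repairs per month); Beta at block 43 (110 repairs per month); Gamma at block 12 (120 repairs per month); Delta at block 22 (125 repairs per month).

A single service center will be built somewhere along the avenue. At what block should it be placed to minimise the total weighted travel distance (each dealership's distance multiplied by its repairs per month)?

x = 22

For a sum of weighted absolute distances on a line, the optimum is the weighted median (not the mean). Total weight W = 400; half-weight = 200.
Sort by position and accumulate weight:
  block 12 (Gamma, w=120) → cum 120
  block 22 (Delta, w=125) → cum 245  ≥ 200 → median here
  block 43 (Beta, w=110) → cum 355
  block 68 (Alpha, w=45) → cum 400
Optimal location: block 22.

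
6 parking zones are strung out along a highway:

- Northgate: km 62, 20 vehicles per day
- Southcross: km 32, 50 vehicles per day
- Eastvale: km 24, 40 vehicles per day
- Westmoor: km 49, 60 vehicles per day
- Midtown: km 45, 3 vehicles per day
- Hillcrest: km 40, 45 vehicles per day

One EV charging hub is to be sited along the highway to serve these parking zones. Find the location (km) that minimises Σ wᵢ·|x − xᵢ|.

For a sum of weighted absolute distances on a line, the optimum is the weighted median (not the mean). Total weight W = 218; half-weight = 109.
Sort by position and accumulate weight:
  km 24 (Eastvale, w=40) → cum 40
  km 32 (Southcross, w=50) → cum 90
  km 40 (Hillcrest, w=45) → cum 135  ≥ 109 → median here
  km 45 (Midtown, w=3) → cum 138
  km 49 (Westmoor, w=60) → cum 198
  km 62 (Northgate, w=20) → cum 218
Optimal location: km 40.

x = 40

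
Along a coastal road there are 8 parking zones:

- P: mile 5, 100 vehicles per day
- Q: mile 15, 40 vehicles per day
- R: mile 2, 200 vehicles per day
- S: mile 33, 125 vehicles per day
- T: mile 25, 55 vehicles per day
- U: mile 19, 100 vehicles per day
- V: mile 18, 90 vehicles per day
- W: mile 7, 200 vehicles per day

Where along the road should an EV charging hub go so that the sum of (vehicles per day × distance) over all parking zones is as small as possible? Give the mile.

x = 7

For a sum of weighted absolute distances on a line, the optimum is the weighted median (not the mean). Total weight W = 910; half-weight = 455.
Sort by position and accumulate weight:
  mile 2 (R, w=200) → cum 200
  mile 5 (P, w=100) → cum 300
  mile 7 (W, w=200) → cum 500  ≥ 455 → median here
  mile 15 (Q, w=40) → cum 540
  mile 18 (V, w=90) → cum 630
  mile 19 (U, w=100) → cum 730
  mile 25 (T, w=55) → cum 785
  mile 33 (S, w=125) → cum 910
Optimal location: mile 7.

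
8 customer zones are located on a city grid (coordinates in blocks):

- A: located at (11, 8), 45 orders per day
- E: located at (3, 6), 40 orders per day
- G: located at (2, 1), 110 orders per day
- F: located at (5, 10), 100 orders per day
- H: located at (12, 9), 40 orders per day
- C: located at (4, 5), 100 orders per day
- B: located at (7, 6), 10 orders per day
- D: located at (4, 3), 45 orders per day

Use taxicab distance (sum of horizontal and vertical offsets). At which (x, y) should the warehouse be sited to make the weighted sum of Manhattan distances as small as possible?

Manhattan distance separates: Σwᵢ(|x−xᵢ|+|y−yᵢ|) = Σwᵢ|x−xᵢ| + Σwᵢ|y−yᵢ|, so x and y are optimised independently as 1-D weighted medians.
Total weight W = 490; half = 245.
x-coordinate, sorted with cumulative weight:
  x=2 (G, w=110) cum 110
  x=3 (E, w=40) cum 150
  x=4 (C, w=100) cum 250  ← median
  x=4 (D, w=45) cum 295
  x=5 (F, w=100) cum 395
  x=7 (B, w=10) cum 405
  x=11 (A, w=45) cum 450
  x=12 (H, w=40) cum 490
⇒ x* = 4
y-coordinate, sorted with cumulative weight:
  y=1 (G, w=110) cum 110
  y=3 (D, w=45) cum 155
  y=5 (C, w=100) cum 255  ← median
  y=6 (E, w=40) cum 295
  y=6 (B, w=10) cum 305
  y=8 (A, w=45) cum 350
  y=9 (H, w=40) cum 390
  y=10 (F, w=100) cum 490
⇒ y* = 5

(4, 5)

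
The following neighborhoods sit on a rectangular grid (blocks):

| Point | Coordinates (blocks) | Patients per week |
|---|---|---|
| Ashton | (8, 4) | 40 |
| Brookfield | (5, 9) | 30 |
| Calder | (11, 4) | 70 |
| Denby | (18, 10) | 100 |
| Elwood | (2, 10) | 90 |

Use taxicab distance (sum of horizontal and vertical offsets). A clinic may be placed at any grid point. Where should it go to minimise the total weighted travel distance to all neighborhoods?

(11, 10)

Manhattan distance separates: Σwᵢ(|x−xᵢ|+|y−yᵢ|) = Σwᵢ|x−xᵢ| + Σwᵢ|y−yᵢ|, so x and y are optimised independently as 1-D weighted medians.
Total weight W = 330; half = 165.
x-coordinate, sorted with cumulative weight:
  x=2 (Elwood, w=90) cum 90
  x=5 (Brookfield, w=30) cum 120
  x=8 (Ashton, w=40) cum 160
  x=11 (Calder, w=70) cum 230  ← median
  x=18 (Denby, w=100) cum 330
⇒ x* = 11
y-coordinate, sorted with cumulative weight:
  y=4 (Ashton, w=40) cum 40
  y=4 (Calder, w=70) cum 110
  y=9 (Brookfield, w=30) cum 140
  y=10 (Denby, w=100) cum 240  ← median
  y=10 (Elwood, w=90) cum 330
⇒ y* = 10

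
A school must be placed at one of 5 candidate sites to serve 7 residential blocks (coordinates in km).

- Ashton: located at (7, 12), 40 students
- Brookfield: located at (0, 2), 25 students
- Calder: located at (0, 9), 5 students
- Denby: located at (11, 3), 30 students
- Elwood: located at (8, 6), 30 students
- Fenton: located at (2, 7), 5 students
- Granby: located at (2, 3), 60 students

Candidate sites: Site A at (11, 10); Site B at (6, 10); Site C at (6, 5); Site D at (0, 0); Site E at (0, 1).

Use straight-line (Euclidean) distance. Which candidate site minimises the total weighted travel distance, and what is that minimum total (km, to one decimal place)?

Total weighted distance at each candidate:
  Site A (11, 10): total = 1665.7
  Site B (6, 10): total = 1270.8
  Site C (6, 5): total = 1005.9
  Site D (0, 0): total = 1545.5
  Site E (0, 1): total = 1406.3
Minimum is at Site C with total 1005.9 km.

Site C, total 1005.9 km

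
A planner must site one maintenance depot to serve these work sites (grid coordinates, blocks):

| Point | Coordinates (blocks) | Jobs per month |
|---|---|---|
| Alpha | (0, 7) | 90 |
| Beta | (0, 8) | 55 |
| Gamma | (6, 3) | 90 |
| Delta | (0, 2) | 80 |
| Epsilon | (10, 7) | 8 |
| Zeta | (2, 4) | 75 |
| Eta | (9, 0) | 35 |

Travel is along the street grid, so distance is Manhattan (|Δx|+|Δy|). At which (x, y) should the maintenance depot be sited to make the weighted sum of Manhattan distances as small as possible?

Manhattan distance separates: Σwᵢ(|x−xᵢ|+|y−yᵢ|) = Σwᵢ|x−xᵢ| + Σwᵢ|y−yᵢ|, so x and y are optimised independently as 1-D weighted medians.
Total weight W = 433; half = 216.5.
x-coordinate, sorted with cumulative weight:
  x=0 (Alpha, w=90) cum 90
  x=0 (Beta, w=55) cum 145
  x=0 (Delta, w=80) cum 225  ← median
  x=2 (Zeta, w=75) cum 300
  x=6 (Gamma, w=90) cum 390
  x=9 (Eta, w=35) cum 425
  x=10 (Epsilon, w=8) cum 433
⇒ x* = 0
y-coordinate, sorted with cumulative weight:
  y=0 (Eta, w=35) cum 35
  y=2 (Delta, w=80) cum 115
  y=3 (Gamma, w=90) cum 205
  y=4 (Zeta, w=75) cum 280  ← median
  y=7 (Alpha, w=90) cum 370
  y=7 (Epsilon, w=8) cum 378
  y=8 (Beta, w=55) cum 433
⇒ y* = 4

(0, 4)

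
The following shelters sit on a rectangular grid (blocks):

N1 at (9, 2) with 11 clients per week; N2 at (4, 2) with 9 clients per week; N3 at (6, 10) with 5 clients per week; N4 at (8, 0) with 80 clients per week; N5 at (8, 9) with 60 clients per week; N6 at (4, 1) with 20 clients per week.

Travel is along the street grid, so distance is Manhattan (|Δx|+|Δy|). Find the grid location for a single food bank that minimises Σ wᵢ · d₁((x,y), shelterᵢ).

(8, 1)

Manhattan distance separates: Σwᵢ(|x−xᵢ|+|y−yᵢ|) = Σwᵢ|x−xᵢ| + Σwᵢ|y−yᵢ|, so x and y are optimised independently as 1-D weighted medians.
Total weight W = 185; half = 92.5.
x-coordinate, sorted with cumulative weight:
  x=4 (N2, w=9) cum 9
  x=4 (N6, w=20) cum 29
  x=6 (N3, w=5) cum 34
  x=8 (N4, w=80) cum 114  ← median
  x=8 (N5, w=60) cum 174
  x=9 (N1, w=11) cum 185
⇒ x* = 8
y-coordinate, sorted with cumulative weight:
  y=0 (N4, w=80) cum 80
  y=1 (N6, w=20) cum 100  ← median
  y=2 (N1, w=11) cum 111
  y=2 (N2, w=9) cum 120
  y=9 (N5, w=60) cum 180
  y=10 (N3, w=5) cum 185
⇒ y* = 1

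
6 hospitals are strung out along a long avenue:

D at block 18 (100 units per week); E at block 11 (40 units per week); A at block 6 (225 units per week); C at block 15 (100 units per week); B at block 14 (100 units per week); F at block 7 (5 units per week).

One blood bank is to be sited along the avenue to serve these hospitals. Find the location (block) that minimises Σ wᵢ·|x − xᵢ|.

For a sum of weighted absolute distances on a line, the optimum is the weighted median (not the mean). Total weight W = 570; half-weight = 285.
Sort by position and accumulate weight:
  block 6 (A, w=225) → cum 225
  block 7 (F, w=5) → cum 230
  block 11 (E, w=40) → cum 270
  block 14 (B, w=100) → cum 370  ≥ 285 → median here
  block 15 (C, w=100) → cum 470
  block 18 (D, w=100) → cum 570
Optimal location: block 14.

x = 14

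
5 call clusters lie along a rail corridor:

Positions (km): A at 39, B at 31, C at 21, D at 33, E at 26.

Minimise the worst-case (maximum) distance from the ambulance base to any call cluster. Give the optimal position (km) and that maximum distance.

The 1-center on a line is the midpoint of the two extreme points: leftmost at 21, rightmost at 39.
Optimal location = (21 + 39)/2 = 30; maximum distance = (39 − 21)/2 = 9.

location 30, max distance 9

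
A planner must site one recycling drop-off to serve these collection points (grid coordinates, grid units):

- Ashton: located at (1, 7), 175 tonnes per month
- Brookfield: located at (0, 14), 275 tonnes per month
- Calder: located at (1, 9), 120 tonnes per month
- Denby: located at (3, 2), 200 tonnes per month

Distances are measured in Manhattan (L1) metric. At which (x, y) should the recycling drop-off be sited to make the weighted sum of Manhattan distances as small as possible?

Manhattan distance separates: Σwᵢ(|x−xᵢ|+|y−yᵢ|) = Σwᵢ|x−xᵢ| + Σwᵢ|y−yᵢ|, so x and y are optimised independently as 1-D weighted medians.
Total weight W = 770; half = 385.
x-coordinate, sorted with cumulative weight:
  x=0 (Brookfield, w=275) cum 275
  x=1 (Ashton, w=175) cum 450  ← median
  x=1 (Calder, w=120) cum 570
  x=3 (Denby, w=200) cum 770
⇒ x* = 1
y-coordinate, sorted with cumulative weight:
  y=2 (Denby, w=200) cum 200
  y=7 (Ashton, w=175) cum 375
  y=9 (Calder, w=120) cum 495  ← median
  y=14 (Brookfield, w=275) cum 770
⇒ y* = 9

(1, 9)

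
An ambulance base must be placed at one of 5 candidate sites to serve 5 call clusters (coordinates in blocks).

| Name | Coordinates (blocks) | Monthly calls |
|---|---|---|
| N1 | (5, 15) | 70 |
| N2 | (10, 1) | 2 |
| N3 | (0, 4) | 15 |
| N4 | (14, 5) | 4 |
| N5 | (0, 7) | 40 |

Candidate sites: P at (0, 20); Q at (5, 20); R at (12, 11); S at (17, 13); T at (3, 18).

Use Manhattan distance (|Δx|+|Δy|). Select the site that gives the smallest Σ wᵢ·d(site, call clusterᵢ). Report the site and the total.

T, total 1309 blocks

Total weighted distance at each candidate:
  P (0, 20): total = 1634
  Q (5, 20): total = 1529
  R (12, 11): total = 1751
  S (17, 13): total = 2372
  T (3, 18): total = 1309
Minimum is at T with total 1309 blocks.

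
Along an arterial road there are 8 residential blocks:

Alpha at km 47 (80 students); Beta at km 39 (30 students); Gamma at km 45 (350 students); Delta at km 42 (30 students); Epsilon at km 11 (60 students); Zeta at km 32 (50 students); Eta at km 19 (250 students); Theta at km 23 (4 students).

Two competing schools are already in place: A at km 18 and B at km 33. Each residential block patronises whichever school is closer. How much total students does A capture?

The indifferent point is the midpoint (18+33)/2 = 25.5; residential blocks left of it (closer to A at 18) go to A, those right go to B.
  Epsilon at 11 (w=60) → A
  Eta at 19 (w=250) → A
  Theta at 23 (w=4) → A
  Zeta at 32 (w=50) → B
  Beta at 39 (w=30) → B
  Delta at 42 (w=30) → B
  Gamma at 45 (w=350) → B
  Alpha at 47 (w=80) → B
A captures 314; B captures 540.

314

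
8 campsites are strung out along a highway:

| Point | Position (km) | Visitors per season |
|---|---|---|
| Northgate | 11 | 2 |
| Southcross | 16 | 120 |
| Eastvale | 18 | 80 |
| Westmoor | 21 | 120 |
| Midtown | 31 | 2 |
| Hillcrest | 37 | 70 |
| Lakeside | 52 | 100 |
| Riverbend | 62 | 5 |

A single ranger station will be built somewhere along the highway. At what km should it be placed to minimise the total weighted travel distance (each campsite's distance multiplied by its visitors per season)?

For a sum of weighted absolute distances on a line, the optimum is the weighted median (not the mean). Total weight W = 499; half-weight = 249.5.
Sort by position and accumulate weight:
  km 11 (Northgate, w=2) → cum 2
  km 16 (Southcross, w=120) → cum 122
  km 18 (Eastvale, w=80) → cum 202
  km 21 (Westmoor, w=120) → cum 322  ≥ 249.5 → median here
  km 31 (Midtown, w=2) → cum 324
  km 37 (Hillcrest, w=70) → cum 394
  km 52 (Lakeside, w=100) → cum 494
  km 62 (Riverbend, w=5) → cum 499
Optimal location: km 21.

x = 21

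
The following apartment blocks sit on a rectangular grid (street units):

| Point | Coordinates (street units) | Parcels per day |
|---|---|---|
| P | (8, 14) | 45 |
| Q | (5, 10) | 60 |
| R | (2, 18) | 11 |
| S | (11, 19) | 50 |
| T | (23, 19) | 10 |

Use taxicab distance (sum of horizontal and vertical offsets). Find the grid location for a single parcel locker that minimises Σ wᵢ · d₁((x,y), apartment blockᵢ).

(8, 14)

Manhattan distance separates: Σwᵢ(|x−xᵢ|+|y−yᵢ|) = Σwᵢ|x−xᵢ| + Σwᵢ|y−yᵢ|, so x and y are optimised independently as 1-D weighted medians.
Total weight W = 176; half = 88.
x-coordinate, sorted with cumulative weight:
  x=2 (R, w=11) cum 11
  x=5 (Q, w=60) cum 71
  x=8 (P, w=45) cum 116  ← median
  x=11 (S, w=50) cum 166
  x=23 (T, w=10) cum 176
⇒ x* = 8
y-coordinate, sorted with cumulative weight:
  y=10 (Q, w=60) cum 60
  y=14 (P, w=45) cum 105  ← median
  y=18 (R, w=11) cum 116
  y=19 (S, w=50) cum 166
  y=19 (T, w=10) cum 176
⇒ y* = 14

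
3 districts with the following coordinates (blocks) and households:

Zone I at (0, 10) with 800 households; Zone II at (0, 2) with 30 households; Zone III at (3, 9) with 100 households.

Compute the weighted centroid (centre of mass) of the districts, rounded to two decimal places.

(0.32, 9.63)

The minimiser of Σwᵢ‖p−pᵢ‖² is the weighted centroid p* = (Σwᵢpᵢ)/(Σwᵢ).
Σwᵢ = 930.
Σwᵢxᵢ = 800·0 + 30·0 + 100·3 = 300.
Σwᵢyᵢ = 800·10 + 30·2 + 100·9 = 8960.
x* = 300/930 = 0.32, y* = 8960/930 = 9.63.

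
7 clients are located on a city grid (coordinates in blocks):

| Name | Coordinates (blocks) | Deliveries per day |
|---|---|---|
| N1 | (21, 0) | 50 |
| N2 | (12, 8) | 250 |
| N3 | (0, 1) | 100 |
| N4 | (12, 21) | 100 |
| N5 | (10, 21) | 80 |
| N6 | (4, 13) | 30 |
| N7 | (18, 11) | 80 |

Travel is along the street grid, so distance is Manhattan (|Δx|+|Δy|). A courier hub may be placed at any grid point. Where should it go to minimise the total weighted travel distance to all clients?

Manhattan distance separates: Σwᵢ(|x−xᵢ|+|y−yᵢ|) = Σwᵢ|x−xᵢ| + Σwᵢ|y−yᵢ|, so x and y are optimised independently as 1-D weighted medians.
Total weight W = 690; half = 345.
x-coordinate, sorted with cumulative weight:
  x=0 (N3, w=100) cum 100
  x=4 (N6, w=30) cum 130
  x=10 (N5, w=80) cum 210
  x=12 (N2, w=250) cum 460  ← median
  x=12 (N4, w=100) cum 560
  x=18 (N7, w=80) cum 640
  x=21 (N1, w=50) cum 690
⇒ x* = 12
y-coordinate, sorted with cumulative weight:
  y=0 (N1, w=50) cum 50
  y=1 (N3, w=100) cum 150
  y=8 (N2, w=250) cum 400  ← median
  y=11 (N7, w=80) cum 480
  y=13 (N6, w=30) cum 510
  y=21 (N4, w=100) cum 610
  y=21 (N5, w=80) cum 690
⇒ y* = 8

(12, 8)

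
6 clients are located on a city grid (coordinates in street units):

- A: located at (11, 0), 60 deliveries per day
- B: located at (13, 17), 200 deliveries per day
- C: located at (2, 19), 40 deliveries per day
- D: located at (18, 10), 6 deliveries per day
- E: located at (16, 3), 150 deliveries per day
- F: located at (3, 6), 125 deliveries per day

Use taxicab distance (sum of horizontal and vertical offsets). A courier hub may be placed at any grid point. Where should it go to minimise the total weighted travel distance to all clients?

(13, 6)

Manhattan distance separates: Σwᵢ(|x−xᵢ|+|y−yᵢ|) = Σwᵢ|x−xᵢ| + Σwᵢ|y−yᵢ|, so x and y are optimised independently as 1-D weighted medians.
Total weight W = 581; half = 290.5.
x-coordinate, sorted with cumulative weight:
  x=2 (C, w=40) cum 40
  x=3 (F, w=125) cum 165
  x=11 (A, w=60) cum 225
  x=13 (B, w=200) cum 425  ← median
  x=16 (E, w=150) cum 575
  x=18 (D, w=6) cum 581
⇒ x* = 13
y-coordinate, sorted with cumulative weight:
  y=0 (A, w=60) cum 60
  y=3 (E, w=150) cum 210
  y=6 (F, w=125) cum 335  ← median
  y=10 (D, w=6) cum 341
  y=17 (B, w=200) cum 541
  y=19 (C, w=40) cum 581
⇒ y* = 6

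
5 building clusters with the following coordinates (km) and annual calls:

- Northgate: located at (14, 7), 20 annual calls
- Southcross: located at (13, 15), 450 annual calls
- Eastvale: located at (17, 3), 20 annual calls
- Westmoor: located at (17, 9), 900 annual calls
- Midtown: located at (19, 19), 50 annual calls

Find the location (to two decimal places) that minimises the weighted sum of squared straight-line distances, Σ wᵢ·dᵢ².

The minimiser of Σwᵢ‖p−pᵢ‖² is the weighted centroid p* = (Σwᵢpᵢ)/(Σwᵢ).
Σwᵢ = 1440.
Σwᵢxᵢ = 20·14 + 450·13 + 20·17 + 900·17 + 50·19 = 22720.
Σwᵢyᵢ = 20·7 + 450·15 + 20·3 + 900·9 + 50·19 = 16000.
x* = 22720/1440 = 15.78, y* = 16000/1440 = 11.11.

(15.78, 11.11)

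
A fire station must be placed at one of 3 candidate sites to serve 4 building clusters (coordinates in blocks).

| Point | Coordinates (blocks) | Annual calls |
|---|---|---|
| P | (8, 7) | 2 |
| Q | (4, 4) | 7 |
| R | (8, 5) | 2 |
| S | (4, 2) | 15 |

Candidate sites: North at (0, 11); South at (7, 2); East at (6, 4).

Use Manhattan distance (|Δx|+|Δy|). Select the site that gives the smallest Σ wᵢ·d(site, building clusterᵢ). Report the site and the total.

East, total 90 blocks

Total weighted distance at each candidate:
  North (0, 11): total = 324
  South (7, 2): total = 100
  East (6, 4): total = 90
Minimum is at East with total 90 blocks.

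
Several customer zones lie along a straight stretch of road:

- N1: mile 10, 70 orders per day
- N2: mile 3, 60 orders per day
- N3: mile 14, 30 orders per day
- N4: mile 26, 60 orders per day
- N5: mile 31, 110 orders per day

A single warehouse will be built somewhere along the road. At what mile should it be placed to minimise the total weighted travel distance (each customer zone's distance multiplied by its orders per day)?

For a sum of weighted absolute distances on a line, the optimum is the weighted median (not the mean). Total weight W = 330; half-weight = 165.
Sort by position and accumulate weight:
  mile 3 (N2, w=60) → cum 60
  mile 10 (N1, w=70) → cum 130
  mile 14 (N3, w=30) → cum 160
  mile 26 (N4, w=60) → cum 220  ≥ 165 → median here
  mile 31 (N5, w=110) → cum 330
Optimal location: mile 26.

x = 26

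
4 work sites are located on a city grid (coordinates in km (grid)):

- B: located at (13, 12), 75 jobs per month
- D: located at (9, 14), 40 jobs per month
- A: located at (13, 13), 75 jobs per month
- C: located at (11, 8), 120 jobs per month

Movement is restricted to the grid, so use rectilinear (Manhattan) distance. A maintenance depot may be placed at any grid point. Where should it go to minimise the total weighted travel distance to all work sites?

Manhattan distance separates: Σwᵢ(|x−xᵢ|+|y−yᵢ|) = Σwᵢ|x−xᵢ| + Σwᵢ|y−yᵢ|, so x and y are optimised independently as 1-D weighted medians.
Total weight W = 310; half = 155.
x-coordinate, sorted with cumulative weight:
  x=9 (D, w=40) cum 40
  x=11 (C, w=120) cum 160  ← median
  x=13 (B, w=75) cum 235
  x=13 (A, w=75) cum 310
⇒ x* = 11
y-coordinate, sorted with cumulative weight:
  y=8 (C, w=120) cum 120
  y=12 (B, w=75) cum 195  ← median
  y=13 (A, w=75) cum 270
  y=14 (D, w=40) cum 310
⇒ y* = 12

(11, 12)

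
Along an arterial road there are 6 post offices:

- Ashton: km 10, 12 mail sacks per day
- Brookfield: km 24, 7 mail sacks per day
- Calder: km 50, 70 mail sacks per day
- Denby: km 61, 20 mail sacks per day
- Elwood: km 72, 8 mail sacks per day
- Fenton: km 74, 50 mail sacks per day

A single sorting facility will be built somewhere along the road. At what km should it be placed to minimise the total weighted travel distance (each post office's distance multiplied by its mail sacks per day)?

x = 50

For a sum of weighted absolute distances on a line, the optimum is the weighted median (not the mean). Total weight W = 167; half-weight = 83.5.
Sort by position and accumulate weight:
  km 10 (Ashton, w=12) → cum 12
  km 24 (Brookfield, w=7) → cum 19
  km 50 (Calder, w=70) → cum 89  ≥ 83.5 → median here
  km 61 (Denby, w=20) → cum 109
  km 72 (Elwood, w=8) → cum 117
  km 74 (Fenton, w=50) → cum 167
Optimal location: km 50.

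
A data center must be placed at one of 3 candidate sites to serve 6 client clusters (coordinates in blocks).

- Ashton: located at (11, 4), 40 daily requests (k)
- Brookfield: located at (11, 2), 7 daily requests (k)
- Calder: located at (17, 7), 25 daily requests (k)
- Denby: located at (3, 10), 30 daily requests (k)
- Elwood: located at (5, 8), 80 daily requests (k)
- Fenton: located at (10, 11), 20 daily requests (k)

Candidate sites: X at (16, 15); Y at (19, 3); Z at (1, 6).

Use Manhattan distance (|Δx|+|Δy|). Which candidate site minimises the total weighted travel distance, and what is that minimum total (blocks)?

Z, total 1943 blocks

Total weighted distance at each candidate:
  X (16, 15): total = 3171
  Y (19, 3): total = 3123
  Z (1, 6): total = 1943
Minimum is at Z with total 1943 blocks.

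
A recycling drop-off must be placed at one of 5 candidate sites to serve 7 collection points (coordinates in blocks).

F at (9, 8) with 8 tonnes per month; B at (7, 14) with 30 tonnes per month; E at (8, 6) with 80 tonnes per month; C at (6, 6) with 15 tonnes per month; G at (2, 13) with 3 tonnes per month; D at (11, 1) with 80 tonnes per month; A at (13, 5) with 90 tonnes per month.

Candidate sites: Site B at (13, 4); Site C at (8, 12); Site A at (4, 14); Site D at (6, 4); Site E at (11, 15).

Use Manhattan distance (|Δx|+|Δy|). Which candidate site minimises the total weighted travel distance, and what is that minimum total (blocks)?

Total weighted distance at each candidate:
  Site B (13, 4): total = 1789
  Site C (8, 12): total = 2951
  Site A (4, 14): total = 4517
  Site D (6, 4): total = 2135
  Site E (11, 15): total = 3625
Minimum is at Site B with total 1789 blocks.

Site B, total 1789 blocks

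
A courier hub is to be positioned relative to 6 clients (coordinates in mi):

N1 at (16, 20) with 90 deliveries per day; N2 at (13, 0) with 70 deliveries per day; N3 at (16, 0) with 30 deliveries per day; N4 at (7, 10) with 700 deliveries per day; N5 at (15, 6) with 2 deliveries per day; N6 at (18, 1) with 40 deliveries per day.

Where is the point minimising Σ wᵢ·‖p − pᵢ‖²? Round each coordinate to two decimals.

(9.10, 9.50)

The minimiser of Σwᵢ‖p−pᵢ‖² is the weighted centroid p* = (Σwᵢpᵢ)/(Σwᵢ).
Σwᵢ = 932.
Σwᵢxᵢ = 90·16 + 70·13 + 30·16 + 700·7 + 2·15 + 40·18 = 8480.
Σwᵢyᵢ = 90·20 + 70·0 + 30·0 + 700·10 + 2·6 + 40·1 = 8852.
x* = 8480/932 = 9.10, y* = 8852/932 = 9.50.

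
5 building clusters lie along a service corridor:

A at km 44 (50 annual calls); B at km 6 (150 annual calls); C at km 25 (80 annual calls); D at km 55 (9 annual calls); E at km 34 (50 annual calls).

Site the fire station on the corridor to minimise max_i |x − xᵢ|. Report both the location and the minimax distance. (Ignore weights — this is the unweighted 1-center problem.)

The 1-center on a line is the midpoint of the two extreme points: leftmost at 6, rightmost at 55.
Optimal location = (6 + 55)/2 = 30.5; maximum distance = (55 − 6)/2 = 24.5.

location 30.5, max distance 24.5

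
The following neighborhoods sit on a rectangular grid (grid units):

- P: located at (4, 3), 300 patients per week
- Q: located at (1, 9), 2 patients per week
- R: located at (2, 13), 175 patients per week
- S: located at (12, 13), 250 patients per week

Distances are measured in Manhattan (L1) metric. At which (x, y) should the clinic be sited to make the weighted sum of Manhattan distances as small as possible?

(4, 13)

Manhattan distance separates: Σwᵢ(|x−xᵢ|+|y−yᵢ|) = Σwᵢ|x−xᵢ| + Σwᵢ|y−yᵢ|, so x and y are optimised independently as 1-D weighted medians.
Total weight W = 727; half = 363.5.
x-coordinate, sorted with cumulative weight:
  x=1 (Q, w=2) cum 2
  x=2 (R, w=175) cum 177
  x=4 (P, w=300) cum 477  ← median
  x=12 (S, w=250) cum 727
⇒ x* = 4
y-coordinate, sorted with cumulative weight:
  y=3 (P, w=300) cum 300
  y=9 (Q, w=2) cum 302
  y=13 (R, w=175) cum 477  ← median
  y=13 (S, w=250) cum 727
⇒ y* = 13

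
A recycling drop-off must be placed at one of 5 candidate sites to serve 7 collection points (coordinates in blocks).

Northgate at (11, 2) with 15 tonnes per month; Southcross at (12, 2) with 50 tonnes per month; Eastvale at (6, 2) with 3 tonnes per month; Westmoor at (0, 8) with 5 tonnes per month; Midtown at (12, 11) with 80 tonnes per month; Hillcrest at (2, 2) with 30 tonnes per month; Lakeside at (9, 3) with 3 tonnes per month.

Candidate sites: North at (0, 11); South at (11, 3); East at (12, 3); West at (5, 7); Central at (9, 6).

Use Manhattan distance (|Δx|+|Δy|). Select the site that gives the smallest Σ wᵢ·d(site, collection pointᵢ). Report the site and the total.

East, total 1165 blocks

Total weighted distance at each candidate:
  North (0, 11): total = 2751
  South (11, 3): total = 1239
  East (12, 3): total = 1165
  West (5, 7): total = 1957
  Central (9, 6): total = 1495
Minimum is at East with total 1165 blocks.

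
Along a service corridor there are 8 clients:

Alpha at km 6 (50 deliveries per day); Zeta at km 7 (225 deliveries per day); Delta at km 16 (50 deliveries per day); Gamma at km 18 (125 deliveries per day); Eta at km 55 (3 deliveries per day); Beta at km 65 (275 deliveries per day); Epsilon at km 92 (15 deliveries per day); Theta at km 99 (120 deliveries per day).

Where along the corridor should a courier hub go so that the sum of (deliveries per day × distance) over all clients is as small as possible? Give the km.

For a sum of weighted absolute distances on a line, the optimum is the weighted median (not the mean). Total weight W = 863; half-weight = 431.5.
Sort by position and accumulate weight:
  km 6 (Alpha, w=50) → cum 50
  km 7 (Zeta, w=225) → cum 275
  km 16 (Delta, w=50) → cum 325
  km 18 (Gamma, w=125) → cum 450  ≥ 431.5 → median here
  km 55 (Eta, w=3) → cum 453
  km 65 (Beta, w=275) → cum 728
  km 92 (Epsilon, w=15) → cum 743
  km 99 (Theta, w=120) → cum 863
Optimal location: km 18.

x = 18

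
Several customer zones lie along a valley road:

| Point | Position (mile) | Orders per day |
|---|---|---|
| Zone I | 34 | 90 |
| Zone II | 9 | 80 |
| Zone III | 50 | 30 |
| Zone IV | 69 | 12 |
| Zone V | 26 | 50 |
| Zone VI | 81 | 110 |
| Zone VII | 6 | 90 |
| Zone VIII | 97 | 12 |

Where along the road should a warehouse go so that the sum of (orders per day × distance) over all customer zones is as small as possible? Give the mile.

x = 34

For a sum of weighted absolute distances on a line, the optimum is the weighted median (not the mean). Total weight W = 474; half-weight = 237.
Sort by position and accumulate weight:
  mile 6 (Zone VII, w=90) → cum 90
  mile 9 (Zone II, w=80) → cum 170
  mile 26 (Zone V, w=50) → cum 220
  mile 34 (Zone I, w=90) → cum 310  ≥ 237 → median here
  mile 50 (Zone III, w=30) → cum 340
  mile 69 (Zone IV, w=12) → cum 352
  mile 81 (Zone VI, w=110) → cum 462
  mile 97 (Zone VIII, w=12) → cum 474
Optimal location: mile 34.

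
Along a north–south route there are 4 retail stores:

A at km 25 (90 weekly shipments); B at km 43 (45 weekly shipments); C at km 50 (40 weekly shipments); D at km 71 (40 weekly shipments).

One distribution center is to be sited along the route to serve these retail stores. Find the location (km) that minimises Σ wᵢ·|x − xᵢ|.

For a sum of weighted absolute distances on a line, the optimum is the weighted median (not the mean). Total weight W = 215; half-weight = 107.5.
Sort by position and accumulate weight:
  km 25 (A, w=90) → cum 90
  km 43 (B, w=45) → cum 135  ≥ 107.5 → median here
  km 50 (C, w=40) → cum 175
  km 71 (D, w=40) → cum 215
Optimal location: km 43.

x = 43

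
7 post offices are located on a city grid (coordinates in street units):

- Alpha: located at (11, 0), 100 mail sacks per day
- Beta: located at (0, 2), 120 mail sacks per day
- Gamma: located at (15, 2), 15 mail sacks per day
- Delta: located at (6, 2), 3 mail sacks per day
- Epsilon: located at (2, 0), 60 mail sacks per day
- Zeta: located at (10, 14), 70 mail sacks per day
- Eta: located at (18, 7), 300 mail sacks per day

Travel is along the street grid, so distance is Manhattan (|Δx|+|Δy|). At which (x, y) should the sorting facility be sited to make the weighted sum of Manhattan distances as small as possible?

(11, 7)

Manhattan distance separates: Σwᵢ(|x−xᵢ|+|y−yᵢ|) = Σwᵢ|x−xᵢ| + Σwᵢ|y−yᵢ|, so x and y are optimised independently as 1-D weighted medians.
Total weight W = 668; half = 334.
x-coordinate, sorted with cumulative weight:
  x=0 (Beta, w=120) cum 120
  x=2 (Epsilon, w=60) cum 180
  x=6 (Delta, w=3) cum 183
  x=10 (Zeta, w=70) cum 253
  x=11 (Alpha, w=100) cum 353  ← median
  x=15 (Gamma, w=15) cum 368
  x=18 (Eta, w=300) cum 668
⇒ x* = 11
y-coordinate, sorted with cumulative weight:
  y=0 (Alpha, w=100) cum 100
  y=0 (Epsilon, w=60) cum 160
  y=2 (Beta, w=120) cum 280
  y=2 (Gamma, w=15) cum 295
  y=2 (Delta, w=3) cum 298
  y=7 (Eta, w=300) cum 598  ← median
  y=14 (Zeta, w=70) cum 668
⇒ y* = 7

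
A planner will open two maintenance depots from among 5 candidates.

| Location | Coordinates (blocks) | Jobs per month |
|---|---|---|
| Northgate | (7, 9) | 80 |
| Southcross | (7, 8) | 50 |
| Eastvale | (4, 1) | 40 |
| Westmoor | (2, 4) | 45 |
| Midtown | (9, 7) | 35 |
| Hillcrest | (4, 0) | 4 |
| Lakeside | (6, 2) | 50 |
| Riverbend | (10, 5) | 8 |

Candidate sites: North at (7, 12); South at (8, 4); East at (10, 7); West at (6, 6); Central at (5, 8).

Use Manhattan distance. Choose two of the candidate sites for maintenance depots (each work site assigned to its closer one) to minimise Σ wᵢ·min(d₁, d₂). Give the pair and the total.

{South, Central}, total 1286

Evaluate every pair (each demand assigned to the nearer of the two):
  {South, Central}: total = 1286
  {West, Central}: total = 1302
  {East, West}: total = 1303
  {North, West}: total = 1352
  {North, South}: total = 1386
  {East, Central}: total = 1412
  {South, West}: total = 1416
  {South, East}: total = 1433
  {North, Central}: total = 1600
  {North, East}: total = 1968
Best pair: {South, Central} with total 1286.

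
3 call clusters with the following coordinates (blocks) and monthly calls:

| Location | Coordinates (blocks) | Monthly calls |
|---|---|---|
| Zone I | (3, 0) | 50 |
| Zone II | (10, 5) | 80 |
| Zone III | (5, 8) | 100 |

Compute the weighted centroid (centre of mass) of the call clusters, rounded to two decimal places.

The minimiser of Σwᵢ‖p−pᵢ‖² is the weighted centroid p* = (Σwᵢpᵢ)/(Σwᵢ).
Σwᵢ = 230.
Σwᵢxᵢ = 50·3 + 80·10 + 100·5 = 1450.
Σwᵢyᵢ = 50·0 + 80·5 + 100·8 = 1200.
x* = 1450/230 = 6.30, y* = 1200/230 = 5.22.

(6.30, 5.22)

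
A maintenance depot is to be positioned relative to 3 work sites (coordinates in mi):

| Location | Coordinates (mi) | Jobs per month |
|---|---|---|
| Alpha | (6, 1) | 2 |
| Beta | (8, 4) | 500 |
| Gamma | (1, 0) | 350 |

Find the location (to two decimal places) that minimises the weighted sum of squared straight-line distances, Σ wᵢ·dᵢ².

The minimiser of Σwᵢ‖p−pᵢ‖² is the weighted centroid p* = (Σwᵢpᵢ)/(Σwᵢ).
Σwᵢ = 852.
Σwᵢxᵢ = 2·6 + 500·8 + 350·1 = 4362.
Σwᵢyᵢ = 2·1 + 500·4 + 350·0 = 2002.
x* = 4362/852 = 5.12, y* = 2002/852 = 2.35.

(5.12, 2.35)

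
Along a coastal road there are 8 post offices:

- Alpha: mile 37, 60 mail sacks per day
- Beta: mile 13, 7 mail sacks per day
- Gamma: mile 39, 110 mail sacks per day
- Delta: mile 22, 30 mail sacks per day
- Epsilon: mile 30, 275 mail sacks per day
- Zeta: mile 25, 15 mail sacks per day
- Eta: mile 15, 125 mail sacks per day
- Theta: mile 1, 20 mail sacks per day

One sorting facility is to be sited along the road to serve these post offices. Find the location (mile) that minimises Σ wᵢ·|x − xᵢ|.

For a sum of weighted absolute distances on a line, the optimum is the weighted median (not the mean). Total weight W = 642; half-weight = 321.
Sort by position and accumulate weight:
  mile 1 (Theta, w=20) → cum 20
  mile 13 (Beta, w=7) → cum 27
  mile 15 (Eta, w=125) → cum 152
  mile 22 (Delta, w=30) → cum 182
  mile 25 (Zeta, w=15) → cum 197
  mile 30 (Epsilon, w=275) → cum 472  ≥ 321 → median here
  mile 37 (Alpha, w=60) → cum 532
  mile 39 (Gamma, w=110) → cum 642
Optimal location: mile 30.

x = 30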